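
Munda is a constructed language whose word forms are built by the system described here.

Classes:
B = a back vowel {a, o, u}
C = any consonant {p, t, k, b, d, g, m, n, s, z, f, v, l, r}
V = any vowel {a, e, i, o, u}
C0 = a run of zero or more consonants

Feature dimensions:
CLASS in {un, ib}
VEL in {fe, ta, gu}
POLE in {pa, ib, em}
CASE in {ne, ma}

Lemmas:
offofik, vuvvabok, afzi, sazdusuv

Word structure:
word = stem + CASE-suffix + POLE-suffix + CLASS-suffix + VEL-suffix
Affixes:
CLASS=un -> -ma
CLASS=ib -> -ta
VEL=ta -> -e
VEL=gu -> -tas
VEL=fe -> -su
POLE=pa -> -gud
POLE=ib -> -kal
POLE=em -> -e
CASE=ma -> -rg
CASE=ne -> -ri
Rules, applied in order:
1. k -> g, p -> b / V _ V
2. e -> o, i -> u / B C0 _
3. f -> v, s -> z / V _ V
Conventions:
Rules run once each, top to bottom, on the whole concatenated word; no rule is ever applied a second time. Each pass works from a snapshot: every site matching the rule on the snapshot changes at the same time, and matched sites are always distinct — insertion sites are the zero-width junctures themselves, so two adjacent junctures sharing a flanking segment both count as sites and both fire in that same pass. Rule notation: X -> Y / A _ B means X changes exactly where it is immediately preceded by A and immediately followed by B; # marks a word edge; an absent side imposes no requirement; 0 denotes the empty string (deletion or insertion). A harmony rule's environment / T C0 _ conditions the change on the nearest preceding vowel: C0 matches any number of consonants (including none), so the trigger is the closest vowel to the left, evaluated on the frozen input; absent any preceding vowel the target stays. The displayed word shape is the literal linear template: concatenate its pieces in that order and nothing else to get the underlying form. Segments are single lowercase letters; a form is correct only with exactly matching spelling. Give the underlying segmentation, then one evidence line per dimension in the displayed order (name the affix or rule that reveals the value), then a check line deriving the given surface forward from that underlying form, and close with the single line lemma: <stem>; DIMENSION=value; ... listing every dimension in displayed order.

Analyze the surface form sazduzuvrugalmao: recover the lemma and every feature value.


underlying: sazdusuv-ri-kal-ma-e
CLASS=un - signalled by the affix -ma
VEL=ta - signalled by the affix -e
POLE=ib - signalled by the affix -kal
CASE=ne - signalled by the affix -ri
check: sazdusuvrikalmae -> sazdusuvrigalmae -> sazdusuvrugalmao -> sazduzuvrugalmao
lemma: sazdusuv; CLASS=un; VEL=ta; POLE=ib; CASE=ne


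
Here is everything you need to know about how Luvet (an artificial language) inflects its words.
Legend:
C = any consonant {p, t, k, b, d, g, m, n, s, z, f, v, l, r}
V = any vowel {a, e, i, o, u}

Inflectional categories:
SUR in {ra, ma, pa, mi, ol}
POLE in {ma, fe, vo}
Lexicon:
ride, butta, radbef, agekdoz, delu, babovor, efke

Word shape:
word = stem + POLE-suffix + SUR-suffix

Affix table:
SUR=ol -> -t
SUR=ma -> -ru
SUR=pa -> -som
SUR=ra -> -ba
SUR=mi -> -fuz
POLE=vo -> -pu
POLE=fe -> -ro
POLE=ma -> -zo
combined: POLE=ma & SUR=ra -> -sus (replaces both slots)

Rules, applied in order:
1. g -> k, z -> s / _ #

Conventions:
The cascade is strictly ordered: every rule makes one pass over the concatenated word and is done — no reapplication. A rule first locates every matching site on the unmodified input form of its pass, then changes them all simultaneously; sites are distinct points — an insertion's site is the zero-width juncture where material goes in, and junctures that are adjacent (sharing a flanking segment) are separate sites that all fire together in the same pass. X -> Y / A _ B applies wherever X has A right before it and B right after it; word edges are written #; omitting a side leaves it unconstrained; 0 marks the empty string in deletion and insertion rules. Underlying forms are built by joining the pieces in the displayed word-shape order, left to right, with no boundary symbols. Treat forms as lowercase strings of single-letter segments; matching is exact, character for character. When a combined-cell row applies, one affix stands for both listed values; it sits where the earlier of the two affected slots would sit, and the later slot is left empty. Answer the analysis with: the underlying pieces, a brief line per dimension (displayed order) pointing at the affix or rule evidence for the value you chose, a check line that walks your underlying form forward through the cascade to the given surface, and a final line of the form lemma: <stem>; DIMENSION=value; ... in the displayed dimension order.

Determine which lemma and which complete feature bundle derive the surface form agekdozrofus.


underlying: agekdoz-ro-fuz
SUR=mi - signalled by the affix -fuz
POLE=fe - signalled by the affix -ro
check: agekdozrofuz -> agekdozrofus
lemma: agekdoz; SUR=mi; POLE=fe


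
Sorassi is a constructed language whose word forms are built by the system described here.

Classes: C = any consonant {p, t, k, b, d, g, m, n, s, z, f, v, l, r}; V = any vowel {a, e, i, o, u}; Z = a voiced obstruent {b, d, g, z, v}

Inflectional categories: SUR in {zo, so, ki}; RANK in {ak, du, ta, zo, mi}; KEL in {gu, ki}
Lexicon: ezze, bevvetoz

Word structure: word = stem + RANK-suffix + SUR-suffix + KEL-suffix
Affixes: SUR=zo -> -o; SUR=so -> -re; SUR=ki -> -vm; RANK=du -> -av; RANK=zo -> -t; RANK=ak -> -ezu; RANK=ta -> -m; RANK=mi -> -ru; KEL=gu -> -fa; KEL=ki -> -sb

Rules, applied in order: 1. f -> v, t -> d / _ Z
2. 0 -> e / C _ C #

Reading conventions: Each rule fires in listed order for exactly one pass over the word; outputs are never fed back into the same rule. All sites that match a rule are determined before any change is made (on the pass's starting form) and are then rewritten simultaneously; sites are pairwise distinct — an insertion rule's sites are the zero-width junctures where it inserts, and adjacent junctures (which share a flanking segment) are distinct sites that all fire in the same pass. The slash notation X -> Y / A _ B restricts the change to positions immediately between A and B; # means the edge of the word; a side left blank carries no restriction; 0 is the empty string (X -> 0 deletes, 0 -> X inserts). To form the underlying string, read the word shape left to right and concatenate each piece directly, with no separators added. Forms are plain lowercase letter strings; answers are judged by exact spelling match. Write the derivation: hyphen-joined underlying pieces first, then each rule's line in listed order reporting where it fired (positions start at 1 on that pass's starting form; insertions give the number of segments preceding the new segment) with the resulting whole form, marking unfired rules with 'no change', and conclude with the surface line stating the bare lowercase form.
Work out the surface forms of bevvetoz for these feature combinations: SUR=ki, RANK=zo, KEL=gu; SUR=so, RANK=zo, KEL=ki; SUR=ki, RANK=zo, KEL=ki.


cell SUR=ki, RANK=zo, KEL=gu:
underlying: bevvetoz-t-vm-fa
1. f -> v, t -> d / _ Z: fires at position(s) 9: bevvetozdvmfa
2. 0 -> e / C _ C #: no change
surface: bevvetozdvmfa

cell SUR=so, RANK=zo, KEL=ki:
underlying: bevvetoz-t-re-sb
1. f -> v, t -> d / _ Z: no change
2. 0 -> e / C _ C #: inserts after position(s) 12: bevvetoztreseb
surface: bevvetoztreseb

cell SUR=ki, RANK=zo, KEL=ki:
underlying: bevvetoz-t-vm-sb
1. f -> v, t -> d / _ Z: fires at position(s) 9: bevvetozdvmsb
2. 0 -> e / C _ C #: inserts after position(s) 12: bevvetozdvmseb
surface: bevvetozdvmseb


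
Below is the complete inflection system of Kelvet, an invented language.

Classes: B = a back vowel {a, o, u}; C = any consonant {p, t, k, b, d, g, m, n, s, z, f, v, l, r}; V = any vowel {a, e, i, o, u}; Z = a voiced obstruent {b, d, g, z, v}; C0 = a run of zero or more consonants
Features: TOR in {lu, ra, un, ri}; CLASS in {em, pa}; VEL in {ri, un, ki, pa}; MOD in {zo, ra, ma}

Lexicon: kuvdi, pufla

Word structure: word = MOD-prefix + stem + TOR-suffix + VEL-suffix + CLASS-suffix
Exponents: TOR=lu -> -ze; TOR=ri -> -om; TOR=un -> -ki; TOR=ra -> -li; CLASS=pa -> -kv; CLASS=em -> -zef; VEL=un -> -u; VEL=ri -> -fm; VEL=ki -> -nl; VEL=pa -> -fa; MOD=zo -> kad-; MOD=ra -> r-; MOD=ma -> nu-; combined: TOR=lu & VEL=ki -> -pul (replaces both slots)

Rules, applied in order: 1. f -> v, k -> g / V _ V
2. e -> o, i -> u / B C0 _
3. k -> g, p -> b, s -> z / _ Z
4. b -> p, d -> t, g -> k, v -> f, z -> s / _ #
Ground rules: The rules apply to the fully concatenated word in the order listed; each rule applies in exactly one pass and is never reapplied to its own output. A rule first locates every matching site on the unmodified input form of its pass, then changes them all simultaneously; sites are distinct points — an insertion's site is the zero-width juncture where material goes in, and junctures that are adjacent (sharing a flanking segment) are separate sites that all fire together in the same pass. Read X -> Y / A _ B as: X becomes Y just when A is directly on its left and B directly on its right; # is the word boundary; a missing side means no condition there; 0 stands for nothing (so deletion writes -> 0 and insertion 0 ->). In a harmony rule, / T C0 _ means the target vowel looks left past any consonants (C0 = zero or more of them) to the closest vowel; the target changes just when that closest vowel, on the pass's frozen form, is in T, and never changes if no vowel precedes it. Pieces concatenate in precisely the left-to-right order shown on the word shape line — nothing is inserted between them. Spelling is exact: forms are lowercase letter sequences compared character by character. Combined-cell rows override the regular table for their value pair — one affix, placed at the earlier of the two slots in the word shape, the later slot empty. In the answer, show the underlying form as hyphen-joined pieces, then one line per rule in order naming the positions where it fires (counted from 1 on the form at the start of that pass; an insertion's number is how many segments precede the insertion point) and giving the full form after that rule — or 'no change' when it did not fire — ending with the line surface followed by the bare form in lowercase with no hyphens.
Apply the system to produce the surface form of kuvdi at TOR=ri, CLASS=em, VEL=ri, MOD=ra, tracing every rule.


underlying: r-kuvdi-om-fm-zef
1. f -> v, k -> g / V _ V: no change
2. e -> o, i -> u / B C0 _: fires at position(s) 6, 12: rkuvduomfmzof
3. k -> g, p -> b, s -> z / _ Z: no change
4. b -> p, d -> t, g -> k, v -> f, z -> s / _ #: no change
surface: rkuvduomfmzof


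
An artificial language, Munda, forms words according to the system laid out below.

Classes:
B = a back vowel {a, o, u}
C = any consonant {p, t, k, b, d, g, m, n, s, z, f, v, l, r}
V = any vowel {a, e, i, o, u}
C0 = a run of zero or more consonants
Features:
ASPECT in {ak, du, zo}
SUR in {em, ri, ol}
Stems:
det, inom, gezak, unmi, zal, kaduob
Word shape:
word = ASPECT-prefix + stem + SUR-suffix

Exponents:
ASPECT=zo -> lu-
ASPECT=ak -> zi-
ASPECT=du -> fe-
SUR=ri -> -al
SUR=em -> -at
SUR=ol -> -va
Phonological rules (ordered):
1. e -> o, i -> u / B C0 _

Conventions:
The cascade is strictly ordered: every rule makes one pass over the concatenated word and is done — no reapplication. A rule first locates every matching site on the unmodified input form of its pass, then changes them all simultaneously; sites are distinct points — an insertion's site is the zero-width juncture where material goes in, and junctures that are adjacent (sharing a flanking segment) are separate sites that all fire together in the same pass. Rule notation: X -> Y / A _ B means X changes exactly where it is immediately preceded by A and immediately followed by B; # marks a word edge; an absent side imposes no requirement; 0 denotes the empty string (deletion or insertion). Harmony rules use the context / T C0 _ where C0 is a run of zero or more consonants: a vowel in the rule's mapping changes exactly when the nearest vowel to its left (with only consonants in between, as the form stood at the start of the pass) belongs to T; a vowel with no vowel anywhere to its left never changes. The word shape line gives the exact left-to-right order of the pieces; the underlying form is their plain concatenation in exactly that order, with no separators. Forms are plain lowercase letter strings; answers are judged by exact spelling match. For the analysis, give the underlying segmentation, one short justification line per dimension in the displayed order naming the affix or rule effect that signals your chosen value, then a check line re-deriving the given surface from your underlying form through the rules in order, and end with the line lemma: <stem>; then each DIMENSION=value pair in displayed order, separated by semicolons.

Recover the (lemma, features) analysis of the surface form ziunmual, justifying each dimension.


underlying: zi-unmi-al
ASPECT=ak - signalled by the affix zi-
SUR=ri - signalled by the affix -al
check: ziunmial -> ziunmual
lemma: unmi; ASPECT=ak; SUR=ri


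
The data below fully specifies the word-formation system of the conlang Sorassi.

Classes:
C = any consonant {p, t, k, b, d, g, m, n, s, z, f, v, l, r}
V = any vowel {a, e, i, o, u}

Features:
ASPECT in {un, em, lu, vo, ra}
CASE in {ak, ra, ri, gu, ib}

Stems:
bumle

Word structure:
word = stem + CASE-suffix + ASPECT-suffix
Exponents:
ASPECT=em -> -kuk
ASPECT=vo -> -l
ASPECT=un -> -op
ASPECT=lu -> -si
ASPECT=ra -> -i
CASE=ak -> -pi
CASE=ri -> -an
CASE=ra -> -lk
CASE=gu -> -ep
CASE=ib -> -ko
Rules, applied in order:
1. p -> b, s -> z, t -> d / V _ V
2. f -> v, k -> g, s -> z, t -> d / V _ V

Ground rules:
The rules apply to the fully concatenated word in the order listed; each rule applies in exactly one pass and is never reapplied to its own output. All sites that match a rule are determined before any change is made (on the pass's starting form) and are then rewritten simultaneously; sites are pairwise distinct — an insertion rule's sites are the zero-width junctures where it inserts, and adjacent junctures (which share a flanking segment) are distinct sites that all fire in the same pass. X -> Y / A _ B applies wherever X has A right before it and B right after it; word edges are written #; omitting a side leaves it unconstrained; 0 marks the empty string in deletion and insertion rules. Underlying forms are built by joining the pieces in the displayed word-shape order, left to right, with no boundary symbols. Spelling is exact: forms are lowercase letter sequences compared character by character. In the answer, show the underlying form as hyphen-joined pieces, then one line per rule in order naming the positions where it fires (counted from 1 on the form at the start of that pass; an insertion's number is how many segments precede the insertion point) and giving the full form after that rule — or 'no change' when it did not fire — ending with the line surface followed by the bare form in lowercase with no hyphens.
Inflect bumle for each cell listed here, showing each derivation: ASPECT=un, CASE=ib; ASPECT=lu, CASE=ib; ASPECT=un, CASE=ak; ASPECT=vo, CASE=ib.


cell ASPECT=un, CASE=ib:
underlying: bumle-ko-op
1. p -> b, s -> z, t -> d / V _ V: no change
2. f -> v, k -> g, s -> z, t -> d / V _ V: fires at position(s) 6: bumlegoop
surface: bumlegoop

cell ASPECT=lu, CASE=ib:
underlying: bumle-ko-si
1. p -> b, s -> z, t -> d / V _ V: fires at position(s) 8: bumlekozi
2. f -> v, k -> g, s -> z, t -> d / V _ V: fires at position(s) 6: bumlegozi
surface: bumlegozi

cell ASPECT=un, CASE=ak:
underlying: bumle-pi-op
1. p -> b, s -> z, t -> d / V _ V: fires at position(s) 6: bumlebiop
2. f -> v, k -> g, s -> z, t -> d / V _ V: no change
surface: bumlebiop

cell ASPECT=vo, CASE=ib:
underlying: bumle-ko-l
1. p -> b, s -> z, t -> d / V _ V: no change
2. f -> v, k -> g, s -> z, t -> d / V _ V: fires at position(s) 6: bumlegol
surface: bumlegol


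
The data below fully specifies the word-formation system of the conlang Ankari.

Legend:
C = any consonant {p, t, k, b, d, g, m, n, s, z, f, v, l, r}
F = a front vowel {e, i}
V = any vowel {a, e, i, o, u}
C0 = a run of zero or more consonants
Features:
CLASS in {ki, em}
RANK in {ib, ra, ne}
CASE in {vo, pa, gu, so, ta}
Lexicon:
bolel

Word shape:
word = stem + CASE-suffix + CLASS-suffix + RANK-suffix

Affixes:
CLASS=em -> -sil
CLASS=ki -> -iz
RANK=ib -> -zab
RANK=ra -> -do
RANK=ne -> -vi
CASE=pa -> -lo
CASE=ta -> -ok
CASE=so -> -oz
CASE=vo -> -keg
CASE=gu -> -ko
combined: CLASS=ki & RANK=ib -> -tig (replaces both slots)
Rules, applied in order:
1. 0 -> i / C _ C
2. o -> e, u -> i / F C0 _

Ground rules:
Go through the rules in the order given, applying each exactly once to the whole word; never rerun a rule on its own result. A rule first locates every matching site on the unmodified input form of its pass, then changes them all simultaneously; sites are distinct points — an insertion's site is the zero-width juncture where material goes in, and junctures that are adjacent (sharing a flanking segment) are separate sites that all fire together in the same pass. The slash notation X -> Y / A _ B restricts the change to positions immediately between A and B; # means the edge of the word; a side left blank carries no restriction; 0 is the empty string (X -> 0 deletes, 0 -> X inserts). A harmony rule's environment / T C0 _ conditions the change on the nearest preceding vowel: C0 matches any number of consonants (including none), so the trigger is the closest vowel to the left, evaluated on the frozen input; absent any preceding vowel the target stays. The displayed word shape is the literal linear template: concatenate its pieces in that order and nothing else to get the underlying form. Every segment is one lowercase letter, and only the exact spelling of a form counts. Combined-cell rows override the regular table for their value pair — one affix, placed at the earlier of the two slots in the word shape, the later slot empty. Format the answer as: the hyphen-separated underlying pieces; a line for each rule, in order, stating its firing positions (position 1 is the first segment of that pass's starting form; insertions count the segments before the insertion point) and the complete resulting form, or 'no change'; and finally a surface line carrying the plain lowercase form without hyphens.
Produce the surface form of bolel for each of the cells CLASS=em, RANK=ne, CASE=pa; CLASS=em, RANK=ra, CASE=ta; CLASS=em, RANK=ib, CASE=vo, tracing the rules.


cell CLASS=em, RANK=ne, CASE=pa:
underlying: bolel-lo-sil-vi
1. 0 -> i / C _ C: inserts after position(s) 5, 10: bolelilosilivi
2. o -> e, u -> i / F C0 _: fires at position(s) 8: bolelilesilivi
surface: bolelilesilivi

cell CLASS=em, RANK=ra, CASE=ta:
underlying: bolel-ok-sil-do
1. 0 -> i / C _ C: inserts after position(s) 7, 10: bolelokisilido
2. o -> e, u -> i / F C0 _: fires at position(s) 6, 14: bolelekisilide
surface: bolelekisilide

cell CLASS=em, RANK=ib, CASE=vo:
underlying: bolel-keg-sil-zab
1. 0 -> i / C _ C: inserts after position(s) 5, 8, 11: bolelikegisilizab
2. o -> e, u -> i / F C0 _: no change
surface: bolelikegisilizab


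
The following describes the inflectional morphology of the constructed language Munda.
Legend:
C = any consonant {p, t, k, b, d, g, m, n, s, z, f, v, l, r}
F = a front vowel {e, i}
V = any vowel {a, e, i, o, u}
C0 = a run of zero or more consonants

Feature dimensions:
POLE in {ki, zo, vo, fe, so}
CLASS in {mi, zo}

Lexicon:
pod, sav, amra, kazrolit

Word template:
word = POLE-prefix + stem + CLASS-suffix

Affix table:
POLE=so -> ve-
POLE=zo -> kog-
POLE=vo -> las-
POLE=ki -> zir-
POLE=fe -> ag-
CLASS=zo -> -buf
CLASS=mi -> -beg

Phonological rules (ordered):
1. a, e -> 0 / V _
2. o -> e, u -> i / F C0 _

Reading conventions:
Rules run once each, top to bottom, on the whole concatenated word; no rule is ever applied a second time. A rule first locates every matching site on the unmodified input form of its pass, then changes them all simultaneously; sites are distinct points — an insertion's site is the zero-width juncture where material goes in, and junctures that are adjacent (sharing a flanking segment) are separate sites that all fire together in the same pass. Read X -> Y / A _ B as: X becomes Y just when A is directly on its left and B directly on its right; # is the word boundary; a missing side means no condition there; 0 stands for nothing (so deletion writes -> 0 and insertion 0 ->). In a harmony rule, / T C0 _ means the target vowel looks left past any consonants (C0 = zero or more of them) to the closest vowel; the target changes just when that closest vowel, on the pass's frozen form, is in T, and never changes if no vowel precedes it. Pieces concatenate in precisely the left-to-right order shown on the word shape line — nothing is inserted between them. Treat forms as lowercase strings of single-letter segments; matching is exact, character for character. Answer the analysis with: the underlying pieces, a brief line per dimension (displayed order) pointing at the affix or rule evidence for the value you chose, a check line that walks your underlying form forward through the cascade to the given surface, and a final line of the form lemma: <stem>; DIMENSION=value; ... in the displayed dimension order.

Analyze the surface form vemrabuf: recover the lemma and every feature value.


underlying: ve-amra-buf
POLE=so - signalled by the affix ve-
CLASS=zo - signalled by the affix -buf
check: veamrabuf -> vemrabuf -> vemrabuf
lemma: amra; POLE=so; CLASS=zo


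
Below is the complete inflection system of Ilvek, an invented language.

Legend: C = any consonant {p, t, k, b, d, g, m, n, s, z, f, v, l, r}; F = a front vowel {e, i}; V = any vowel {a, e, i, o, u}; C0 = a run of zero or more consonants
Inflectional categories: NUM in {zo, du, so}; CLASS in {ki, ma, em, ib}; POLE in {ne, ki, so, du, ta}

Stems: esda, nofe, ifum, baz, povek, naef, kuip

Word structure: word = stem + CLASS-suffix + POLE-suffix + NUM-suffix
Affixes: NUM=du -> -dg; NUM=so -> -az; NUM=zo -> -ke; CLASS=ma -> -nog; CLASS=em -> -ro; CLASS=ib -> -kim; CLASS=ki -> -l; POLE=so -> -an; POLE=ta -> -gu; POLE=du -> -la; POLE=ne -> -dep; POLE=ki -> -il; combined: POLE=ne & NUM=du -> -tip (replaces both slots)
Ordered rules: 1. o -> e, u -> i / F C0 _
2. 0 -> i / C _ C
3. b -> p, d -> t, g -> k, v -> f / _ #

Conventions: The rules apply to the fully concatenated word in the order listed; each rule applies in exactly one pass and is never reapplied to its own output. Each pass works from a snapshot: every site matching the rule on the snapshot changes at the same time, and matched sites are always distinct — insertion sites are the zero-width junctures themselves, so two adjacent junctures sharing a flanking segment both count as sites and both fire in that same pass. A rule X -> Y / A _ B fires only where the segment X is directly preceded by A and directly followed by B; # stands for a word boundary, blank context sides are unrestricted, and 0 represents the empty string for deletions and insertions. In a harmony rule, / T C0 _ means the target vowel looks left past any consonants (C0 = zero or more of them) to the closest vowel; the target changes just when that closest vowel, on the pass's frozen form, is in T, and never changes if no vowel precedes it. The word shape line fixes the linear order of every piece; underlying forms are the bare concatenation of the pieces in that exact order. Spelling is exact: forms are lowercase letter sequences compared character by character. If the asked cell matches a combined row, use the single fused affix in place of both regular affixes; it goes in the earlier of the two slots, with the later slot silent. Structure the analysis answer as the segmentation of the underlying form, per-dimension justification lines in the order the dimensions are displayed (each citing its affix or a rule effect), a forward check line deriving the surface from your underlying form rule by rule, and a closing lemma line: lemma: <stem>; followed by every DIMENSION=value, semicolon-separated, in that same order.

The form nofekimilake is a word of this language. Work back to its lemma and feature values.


underlying: nofe-kim-la-ke
NUM=zo - signalled by the affix -ke
CLASS=ib - signalled by the affix -kim
POLE=du - signalled by the affix -la
check: nofekimlake -> nofekimlake -> nofekimilake -> nofekimilake
lemma: nofe; NUM=zo; CLASS=ib; POLE=du


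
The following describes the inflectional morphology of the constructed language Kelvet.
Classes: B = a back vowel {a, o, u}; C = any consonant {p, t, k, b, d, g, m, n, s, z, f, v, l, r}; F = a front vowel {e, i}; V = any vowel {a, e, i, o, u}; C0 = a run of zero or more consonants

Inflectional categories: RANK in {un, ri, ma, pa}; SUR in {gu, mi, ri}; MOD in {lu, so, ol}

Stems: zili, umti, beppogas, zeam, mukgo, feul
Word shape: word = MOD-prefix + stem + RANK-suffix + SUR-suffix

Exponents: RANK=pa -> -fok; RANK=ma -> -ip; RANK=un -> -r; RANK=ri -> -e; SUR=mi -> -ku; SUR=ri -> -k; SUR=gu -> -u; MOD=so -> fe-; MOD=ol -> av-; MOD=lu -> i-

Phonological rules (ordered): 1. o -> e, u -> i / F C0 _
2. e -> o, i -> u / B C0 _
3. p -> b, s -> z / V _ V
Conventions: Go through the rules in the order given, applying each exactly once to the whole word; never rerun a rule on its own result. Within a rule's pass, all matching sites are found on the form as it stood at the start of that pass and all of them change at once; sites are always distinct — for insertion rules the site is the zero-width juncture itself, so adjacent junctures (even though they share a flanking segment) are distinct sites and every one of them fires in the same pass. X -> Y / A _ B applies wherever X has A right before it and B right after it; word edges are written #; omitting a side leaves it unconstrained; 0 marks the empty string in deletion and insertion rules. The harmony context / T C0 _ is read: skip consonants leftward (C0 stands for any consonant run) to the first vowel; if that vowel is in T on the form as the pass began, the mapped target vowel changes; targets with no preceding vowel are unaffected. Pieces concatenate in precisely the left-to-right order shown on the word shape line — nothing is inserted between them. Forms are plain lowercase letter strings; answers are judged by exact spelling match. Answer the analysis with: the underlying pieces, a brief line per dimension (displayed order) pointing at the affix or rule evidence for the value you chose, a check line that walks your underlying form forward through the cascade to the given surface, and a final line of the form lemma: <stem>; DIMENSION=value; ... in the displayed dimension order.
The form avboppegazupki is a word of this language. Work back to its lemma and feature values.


underlying: av-beppogas-ip-ku
RANK=ma - signalled by the affix -ip
SUR=mi - signalled by the affix -ku
MOD=ol - signalled by the affix av-
check: avbeppogasipku -> avbeppegasipki -> avboppegasupki -> avboppegazupki
lemma: beppogas; RANK=ma; SUR=mi; MOD=ol


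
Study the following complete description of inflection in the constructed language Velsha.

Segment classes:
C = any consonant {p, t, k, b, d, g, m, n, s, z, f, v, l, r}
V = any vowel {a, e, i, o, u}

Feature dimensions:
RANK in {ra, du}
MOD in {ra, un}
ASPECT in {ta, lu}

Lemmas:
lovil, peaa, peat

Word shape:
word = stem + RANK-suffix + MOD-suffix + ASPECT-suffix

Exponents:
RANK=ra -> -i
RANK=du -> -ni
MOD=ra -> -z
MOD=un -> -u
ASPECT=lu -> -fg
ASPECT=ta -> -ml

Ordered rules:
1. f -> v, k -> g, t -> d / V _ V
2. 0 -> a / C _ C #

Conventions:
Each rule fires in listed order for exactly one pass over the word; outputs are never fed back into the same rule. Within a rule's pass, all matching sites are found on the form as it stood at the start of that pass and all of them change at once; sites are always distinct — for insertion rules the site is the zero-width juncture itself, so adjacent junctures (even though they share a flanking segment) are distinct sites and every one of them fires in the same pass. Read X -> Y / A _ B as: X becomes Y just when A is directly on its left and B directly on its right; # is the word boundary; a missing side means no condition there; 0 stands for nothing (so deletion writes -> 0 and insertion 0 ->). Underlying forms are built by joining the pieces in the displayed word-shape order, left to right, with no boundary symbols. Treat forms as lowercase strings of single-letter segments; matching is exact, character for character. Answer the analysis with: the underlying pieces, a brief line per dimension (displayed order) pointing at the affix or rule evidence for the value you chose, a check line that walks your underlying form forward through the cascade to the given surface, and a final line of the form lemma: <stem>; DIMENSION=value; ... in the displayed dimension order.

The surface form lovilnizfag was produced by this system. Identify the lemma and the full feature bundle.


underlying: lovil-ni-z-fg
RANK=du - signalled by the affix -ni
MOD=ra - signalled by the affix -z
ASPECT=lu - signalled by the affix -fg
check: lovilnizfg -> lovilnizfg -> lovilnizfag
lemma: lovil; RANK=du; MOD=ra; ASPECT=lu


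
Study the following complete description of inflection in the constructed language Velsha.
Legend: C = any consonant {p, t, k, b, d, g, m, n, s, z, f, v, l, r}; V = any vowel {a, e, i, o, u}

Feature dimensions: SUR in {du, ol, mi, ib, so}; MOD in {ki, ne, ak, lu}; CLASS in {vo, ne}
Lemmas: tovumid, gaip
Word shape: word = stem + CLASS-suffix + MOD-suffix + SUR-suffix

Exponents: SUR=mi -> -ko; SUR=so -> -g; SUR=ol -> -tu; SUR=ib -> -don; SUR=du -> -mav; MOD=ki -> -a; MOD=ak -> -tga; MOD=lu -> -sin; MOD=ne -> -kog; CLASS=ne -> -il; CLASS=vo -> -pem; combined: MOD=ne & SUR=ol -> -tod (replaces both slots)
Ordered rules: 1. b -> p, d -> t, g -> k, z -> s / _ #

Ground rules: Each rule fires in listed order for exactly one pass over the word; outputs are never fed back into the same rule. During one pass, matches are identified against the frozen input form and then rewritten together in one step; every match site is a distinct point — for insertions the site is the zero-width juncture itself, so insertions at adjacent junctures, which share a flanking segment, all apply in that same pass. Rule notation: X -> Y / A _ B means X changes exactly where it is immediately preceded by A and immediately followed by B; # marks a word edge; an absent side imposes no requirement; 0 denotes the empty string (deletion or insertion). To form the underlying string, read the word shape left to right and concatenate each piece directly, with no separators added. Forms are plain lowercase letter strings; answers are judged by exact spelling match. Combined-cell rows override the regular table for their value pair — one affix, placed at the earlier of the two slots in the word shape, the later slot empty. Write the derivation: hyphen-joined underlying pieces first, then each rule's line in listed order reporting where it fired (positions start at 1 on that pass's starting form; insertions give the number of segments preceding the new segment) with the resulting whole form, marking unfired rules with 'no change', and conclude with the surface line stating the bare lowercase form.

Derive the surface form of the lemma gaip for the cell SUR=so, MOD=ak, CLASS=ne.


underlying: gaip-il-tga-g
1. b -> p, d -> t, g -> k, z -> s / _ #: fires at position(s) 10: gaipiltgak
surface: gaipiltgak


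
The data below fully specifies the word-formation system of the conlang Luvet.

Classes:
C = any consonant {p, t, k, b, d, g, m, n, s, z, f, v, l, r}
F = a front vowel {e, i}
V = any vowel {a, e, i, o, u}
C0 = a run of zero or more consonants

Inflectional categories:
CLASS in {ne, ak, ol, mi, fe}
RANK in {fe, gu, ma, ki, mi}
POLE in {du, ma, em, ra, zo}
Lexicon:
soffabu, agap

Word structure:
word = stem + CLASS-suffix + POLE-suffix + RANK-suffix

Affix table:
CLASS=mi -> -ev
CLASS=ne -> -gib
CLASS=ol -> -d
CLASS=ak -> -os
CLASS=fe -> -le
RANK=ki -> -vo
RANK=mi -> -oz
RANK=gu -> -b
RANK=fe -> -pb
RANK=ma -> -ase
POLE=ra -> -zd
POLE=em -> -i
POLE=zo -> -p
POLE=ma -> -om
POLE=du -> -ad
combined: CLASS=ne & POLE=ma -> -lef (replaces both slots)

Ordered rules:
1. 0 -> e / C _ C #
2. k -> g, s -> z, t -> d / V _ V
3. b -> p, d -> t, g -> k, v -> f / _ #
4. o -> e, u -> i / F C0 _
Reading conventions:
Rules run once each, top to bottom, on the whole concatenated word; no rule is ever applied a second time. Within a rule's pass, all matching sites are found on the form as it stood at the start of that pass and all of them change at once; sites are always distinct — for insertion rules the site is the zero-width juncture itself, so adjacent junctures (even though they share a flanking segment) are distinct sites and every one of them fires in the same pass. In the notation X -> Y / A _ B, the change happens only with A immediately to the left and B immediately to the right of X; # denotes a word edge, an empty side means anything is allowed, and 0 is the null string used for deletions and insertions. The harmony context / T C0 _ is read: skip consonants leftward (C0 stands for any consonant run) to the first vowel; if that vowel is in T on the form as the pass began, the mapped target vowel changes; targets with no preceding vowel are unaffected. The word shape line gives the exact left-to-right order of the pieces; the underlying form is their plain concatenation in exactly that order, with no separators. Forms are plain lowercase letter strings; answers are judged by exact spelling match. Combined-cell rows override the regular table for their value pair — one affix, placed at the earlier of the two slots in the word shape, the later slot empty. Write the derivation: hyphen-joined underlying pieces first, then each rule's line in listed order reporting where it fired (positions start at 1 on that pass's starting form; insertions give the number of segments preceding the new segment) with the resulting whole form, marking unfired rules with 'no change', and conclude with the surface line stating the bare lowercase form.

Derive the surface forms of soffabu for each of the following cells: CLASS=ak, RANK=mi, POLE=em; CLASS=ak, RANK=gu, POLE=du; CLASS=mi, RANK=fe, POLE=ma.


cell CLASS=ak, RANK=mi, POLE=em:
underlying: soffabu-os-i-oz
1. 0 -> e / C _ C #: no change
2. k -> g, s -> z, t -> d / V _ V: fires at position(s) 9: soffabuozioz
3. b -> p, d -> t, g -> k, v -> f / _ #: no change
4. o -> e, u -> i / F C0 _: fires at position(s) 11: soffabuoziez
surface: soffabuoziez

cell CLASS=ak, RANK=gu, POLE=du:
underlying: soffabu-os-ad-b
1. 0 -> e / C _ C #: inserts after position(s) 11: soffabuosadeb
2. k -> g, s -> z, t -> d / V _ V: fires at position(s) 9: soffabuozadeb
3. b -> p, d -> t, g -> k, v -> f / _ #: fires at position(s) 13: soffabuozadep
4. o -> e, u -> i / F C0 _: no change
surface: soffabuozadep

cell CLASS=mi, RANK=fe, POLE=ma:
underlying: soffabu-ev-om-pb
1. 0 -> e / C _ C #: inserts after position(s) 12: soffabuevompeb
2. k -> g, s -> z, t -> d / V _ V: no change
3. b -> p, d -> t, g -> k, v -> f / _ #: fires at position(s) 14: soffabuevompep
4. o -> e, u -> i / F C0 _: fires at position(s) 10: soffabuevempep
surface: soffabuevempep


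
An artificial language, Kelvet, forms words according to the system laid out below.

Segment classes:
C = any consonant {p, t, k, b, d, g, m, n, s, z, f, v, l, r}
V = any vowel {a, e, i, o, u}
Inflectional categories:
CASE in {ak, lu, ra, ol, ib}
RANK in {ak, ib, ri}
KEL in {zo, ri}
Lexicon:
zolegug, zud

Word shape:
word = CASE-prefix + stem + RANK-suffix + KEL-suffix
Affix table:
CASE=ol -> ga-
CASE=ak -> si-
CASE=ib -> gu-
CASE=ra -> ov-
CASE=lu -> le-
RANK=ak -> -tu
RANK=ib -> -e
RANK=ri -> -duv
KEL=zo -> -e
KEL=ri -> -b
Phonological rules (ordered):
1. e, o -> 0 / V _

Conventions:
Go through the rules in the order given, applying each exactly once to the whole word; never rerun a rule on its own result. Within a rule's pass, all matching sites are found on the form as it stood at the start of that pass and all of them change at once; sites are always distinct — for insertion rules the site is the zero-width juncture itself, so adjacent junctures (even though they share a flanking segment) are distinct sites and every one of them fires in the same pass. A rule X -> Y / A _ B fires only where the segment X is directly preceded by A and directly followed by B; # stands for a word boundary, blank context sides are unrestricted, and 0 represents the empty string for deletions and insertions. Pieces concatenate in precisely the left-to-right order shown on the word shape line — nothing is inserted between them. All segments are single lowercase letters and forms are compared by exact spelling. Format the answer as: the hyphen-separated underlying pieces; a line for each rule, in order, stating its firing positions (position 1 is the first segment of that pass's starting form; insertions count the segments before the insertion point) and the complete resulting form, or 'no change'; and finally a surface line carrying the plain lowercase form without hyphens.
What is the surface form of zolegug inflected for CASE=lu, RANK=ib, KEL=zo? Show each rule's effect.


underlying: le-zolegug-e-e
1. e, o -> 0 / V _: fires at position(s) 11: lezoleguge
surface: lezoleguge


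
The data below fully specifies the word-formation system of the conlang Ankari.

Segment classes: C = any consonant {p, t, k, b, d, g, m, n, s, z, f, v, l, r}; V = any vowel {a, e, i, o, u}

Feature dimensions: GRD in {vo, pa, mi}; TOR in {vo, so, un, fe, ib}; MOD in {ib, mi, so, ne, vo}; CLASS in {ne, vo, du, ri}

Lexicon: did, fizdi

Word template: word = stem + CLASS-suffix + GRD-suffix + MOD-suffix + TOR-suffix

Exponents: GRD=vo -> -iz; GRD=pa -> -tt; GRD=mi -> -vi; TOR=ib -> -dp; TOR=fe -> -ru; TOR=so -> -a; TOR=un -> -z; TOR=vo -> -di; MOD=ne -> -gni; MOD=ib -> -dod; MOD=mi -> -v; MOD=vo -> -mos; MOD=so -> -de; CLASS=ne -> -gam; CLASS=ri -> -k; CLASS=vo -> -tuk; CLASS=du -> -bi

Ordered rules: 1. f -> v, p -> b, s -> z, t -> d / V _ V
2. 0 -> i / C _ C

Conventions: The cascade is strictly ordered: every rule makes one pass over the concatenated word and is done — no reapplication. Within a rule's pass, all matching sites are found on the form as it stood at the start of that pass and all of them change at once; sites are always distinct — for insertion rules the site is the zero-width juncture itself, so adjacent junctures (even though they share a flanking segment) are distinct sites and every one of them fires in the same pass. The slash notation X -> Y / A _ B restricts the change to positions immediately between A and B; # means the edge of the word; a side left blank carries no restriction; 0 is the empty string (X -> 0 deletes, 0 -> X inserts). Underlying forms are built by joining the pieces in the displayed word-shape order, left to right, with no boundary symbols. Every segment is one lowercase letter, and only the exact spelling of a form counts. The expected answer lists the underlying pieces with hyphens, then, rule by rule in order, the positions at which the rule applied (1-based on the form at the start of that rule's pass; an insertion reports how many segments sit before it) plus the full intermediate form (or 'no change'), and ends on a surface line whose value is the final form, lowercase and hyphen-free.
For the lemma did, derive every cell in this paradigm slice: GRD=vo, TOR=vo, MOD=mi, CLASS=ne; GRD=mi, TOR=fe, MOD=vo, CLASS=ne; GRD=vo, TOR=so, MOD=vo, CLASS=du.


cell GRD=vo, TOR=vo, MOD=mi, CLASS=ne:
underlying: did-gam-iz-v-di
1. f -> v, p -> b, s -> z, t -> d / V _ V: no change
2. 0 -> i / C _ C: inserts after position(s) 3, 8, 9: didigamizividi
surface: didigamizividi

cell GRD=mi, TOR=fe, MOD=vo, CLASS=ne:
underlying: did-gam-vi-mos-ru
1. f -> v, p -> b, s -> z, t -> d / V _ V: no change
2. 0 -> i / C _ C: inserts after position(s) 3, 6, 11: didigamivimosiru
surface: didigamivimosiru

cell GRD=vo, TOR=so, MOD=vo, CLASS=du:
underlying: did-bi-iz-mos-a
1. f -> v, p -> b, s -> z, t -> d / V _ V: fires at position(s) 10: didbiizmoza
2. 0 -> i / C _ C: inserts after position(s) 3, 7: didibiizimoza
surface: didibiizimoza


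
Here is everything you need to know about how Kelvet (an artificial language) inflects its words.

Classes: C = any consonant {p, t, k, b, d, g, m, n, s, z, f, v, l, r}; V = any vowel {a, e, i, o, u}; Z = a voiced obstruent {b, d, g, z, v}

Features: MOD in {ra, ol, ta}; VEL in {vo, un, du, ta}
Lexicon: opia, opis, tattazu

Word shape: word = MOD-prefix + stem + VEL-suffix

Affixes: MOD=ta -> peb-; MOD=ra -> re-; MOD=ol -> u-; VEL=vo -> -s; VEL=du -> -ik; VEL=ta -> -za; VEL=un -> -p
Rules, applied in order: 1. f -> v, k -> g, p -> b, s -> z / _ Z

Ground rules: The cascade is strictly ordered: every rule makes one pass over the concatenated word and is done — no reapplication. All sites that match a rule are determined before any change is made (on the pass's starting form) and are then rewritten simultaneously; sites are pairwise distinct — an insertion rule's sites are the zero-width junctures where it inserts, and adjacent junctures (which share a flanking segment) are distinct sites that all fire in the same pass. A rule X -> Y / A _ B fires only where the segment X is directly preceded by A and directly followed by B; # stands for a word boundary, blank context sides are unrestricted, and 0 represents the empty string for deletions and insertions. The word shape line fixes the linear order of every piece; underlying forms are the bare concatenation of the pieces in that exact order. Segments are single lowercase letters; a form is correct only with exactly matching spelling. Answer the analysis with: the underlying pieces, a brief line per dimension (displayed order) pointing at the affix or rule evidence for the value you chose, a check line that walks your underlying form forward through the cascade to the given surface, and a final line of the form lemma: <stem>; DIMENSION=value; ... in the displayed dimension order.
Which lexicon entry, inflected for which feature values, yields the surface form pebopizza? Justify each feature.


underlying: peb-opis-za
MOD=ta - signalled by the affix peb-
VEL=ta - signalled by the affix -za
check: pebopisza -> pebopizza
lemma: opis; MOD=ta; VEL=ta
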